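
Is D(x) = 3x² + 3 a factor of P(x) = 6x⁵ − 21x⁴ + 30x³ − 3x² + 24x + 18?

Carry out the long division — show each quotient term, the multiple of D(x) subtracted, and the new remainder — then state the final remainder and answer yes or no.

R(x) = 0, so D(x) is a factor of P(x). yes

Step 1: lead(6x⁵ − 21x⁴ + 30x³ − 3x² + 24x + 18) ÷ lead(D) = 6x⁵ ÷ 3x² = 2x³. Subtract (2x³)·D = 6x⁵ + 6x³. Remainder: −21x⁴ + 24x³ − 3x² + 24x + 18.
Step 2: lead(−21x⁴ + 24x³ − 3x² + 24x + 18) ÷ lead(D) = −21x⁴ ÷ 3x² = −7x². Subtract (−7x²)·D = −21x⁴ − 21x². Remainder: 24x³ + 18x² + 24x + 18.
Step 3: lead(24x³ + 18x² + 24x + 18) ÷ lead(D) = 24x³ ÷ 3x² = 8x. Subtract (8x)·D = 24x³ + 24x. Remainder: 18x² + 18.
Step 4: lead(18x² + 18) ÷ lead(D) = 18x² ÷ 3x² = 6. Subtract (6)·D = 18x² + 18. Remainder: 0.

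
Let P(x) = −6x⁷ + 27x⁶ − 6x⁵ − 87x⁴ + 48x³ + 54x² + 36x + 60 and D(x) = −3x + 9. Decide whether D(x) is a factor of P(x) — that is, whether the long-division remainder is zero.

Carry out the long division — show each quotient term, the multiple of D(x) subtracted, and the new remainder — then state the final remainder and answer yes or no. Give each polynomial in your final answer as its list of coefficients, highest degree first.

Step 1: lead(−6x⁷ + 27x⁶ − 6x⁵ − 87x⁴ + 48x³ + 54x² + 36x + 60) ÷ lead(D) = −6x⁷ ÷ −3x = 2x⁶. Subtract (2x⁶)·D = −6x⁷ + 18x⁶. Remainder: 9x⁶ − 6x⁵ − 87x⁴ + 48x³ + 54x² + 36x + 60.
Step 2: lead(9x⁶ − 6x⁵ − 87x⁴ + 48x³ + 54x² + 36x + 60) ÷ lead(D) = 9x⁶ ÷ −3x = −3x⁵. Subtract (−3x⁵)·D = 9x⁶ − 27x⁵. Remainder: 21x⁵ − 87x⁴ + 48x³ + 54x² + 36x + 60.
Step 3: lead(21x⁵ − 87x⁴ + 48x³ + 54x² + 36x + 60) ÷ lead(D) = 21x⁵ ÷ −3x = −7x⁴. Subtract (−7x⁴)·D = 21x⁵ − 63x⁴. Remainder: −24x⁴ + 48x³ + 54x² + 36x + 60.
Step 4: lead(−24x⁴ + 48x³ + 54x² + 36x + 60) ÷ lead(D) = −24x⁴ ÷ −3x = 8x³. Subtract (8x³)·D = −24x⁴ + 72x³. Remainder: −24x³ + 54x² + 36x + 60.
Step 5: lead(−24x³ + 54x² + 36x + 60) ÷ lead(D) = −24x³ ÷ −3x = 8x². Subtract (8x²)·D = −24x³ + 72x². Remainder: −18x² + 36x + 60.
Step 6: lead(−18x² + 36x + 60) ÷ lead(D) = −18x² ÷ −3x = 6x. Subtract (6x)·D = −18x² + 54x. Remainder: −18x + 60.
Step 7: lead(−18x + 60) ÷ lead(D) = −18x ÷ −3x = 6. Subtract (6)·D = −18x + 54. Remainder: 6.

R = [6], so D(x) is not a factor of P(x). no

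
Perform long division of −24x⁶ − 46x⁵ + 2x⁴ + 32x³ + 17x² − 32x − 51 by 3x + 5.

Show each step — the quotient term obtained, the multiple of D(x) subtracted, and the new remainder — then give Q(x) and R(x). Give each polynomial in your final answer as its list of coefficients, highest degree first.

Step 1: lead(−24x⁶ − 46x⁵ + 2x⁴ + 32x³ + 17x² − 32x − 51) ÷ lead(D) = −24x⁶ ÷ 3x = −8x⁵. Subtract (−8x⁵)·D = −24x⁶ − 40x⁵. Remainder: −6x⁵ + 2x⁴ + 32x³ + 17x² − 32x − 51.
Step 2: lead(−6x⁵ + 2x⁴ + 32x³ + 17x² − 32x − 51) ÷ lead(D) = −6x⁵ ÷ 3x = −2x⁴. Subtract (−2x⁴)·D = −6x⁵ − 10x⁴. Remainder: 12x⁴ + 32x³ + 17x² − 32x − 51.
Step 3: lead(12x⁴ + 32x³ + 17x² − 32x − 51) ÷ lead(D) = 12x⁴ ÷ 3x = 4x³. Subtract (4x³)·D = 12x⁴ + 20x³. Remainder: 12x³ + 17x² − 32x − 51.
Step 4: lead(12x³ + 17x² − 32x − 51) ÷ lead(D) = 12x³ ÷ 3x = 4x². Subtract (4x²)·D = 12x³ + 20x². Remainder: −3x² − 32x − 51.
Step 5: lead(−3x² − 32x − 51) ÷ lead(D) = −3x² ÷ 3x = −x. Subtract (−x)·D = −3x² − 5x. Remainder: −27x − 51.
Step 6: lead(−27x − 51) ÷ lead(D) = −27x ÷ 3x = −9. Subtract (−9)·D = −27x − 45. Remainder: −6.

Q = [-8, -2, 4, 4, -1, -9]; R = [-6]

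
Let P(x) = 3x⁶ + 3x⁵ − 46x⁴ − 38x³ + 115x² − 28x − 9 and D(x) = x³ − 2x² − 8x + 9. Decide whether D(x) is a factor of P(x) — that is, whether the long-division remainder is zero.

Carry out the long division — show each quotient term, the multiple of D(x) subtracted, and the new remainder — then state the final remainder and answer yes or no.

R(x) = 0, so D(x) is a factor of P(x). yes

Step 1: lead(3x⁶ + 3x⁵ − 46x⁴ − 38x³ + 115x² − 28x − 9) ÷ lead(D) = 3x⁶ ÷ x³ = 3x³. Subtract (3x³)·D = 3x⁶ − 6x⁵ − 24x⁴ + 27x³. Remainder: 9x⁵ − 22x⁴ − 65x³ + 115x² − 28x − 9.
Step 2: lead(9x⁵ − 22x⁴ − 65x³ + 115x² − 28x − 9) ÷ lead(D) = 9x⁵ ÷ x³ = 9x². Subtract (9x²)·D = 9x⁵ − 18x⁴ − 72x³ + 81x². Remainder: −4x⁴ + 7x³ + 34x² − 28x − 9.
Step 3: lead(−4x⁴ + 7x³ + 34x² − 28x − 9) ÷ lead(D) = −4x⁴ ÷ x³ = −4x. Subtract (−4x)·D = −4x⁴ + 8x³ + 32x² − 36x. Remainder: −x³ + 2x² + 8x − 9.
Step 4: lead(−x³ + 2x² + 8x − 9) ÷ lead(D) = −x³ ÷ x³ = −1. Subtract (−1)·D = −x³ + 2x² + 8x − 9. Remainder: 0.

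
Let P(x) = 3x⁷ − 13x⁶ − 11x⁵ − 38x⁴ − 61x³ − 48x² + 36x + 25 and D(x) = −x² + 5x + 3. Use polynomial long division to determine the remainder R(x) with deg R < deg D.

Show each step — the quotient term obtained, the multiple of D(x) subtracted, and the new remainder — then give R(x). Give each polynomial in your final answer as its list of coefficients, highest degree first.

Step 1: lead(3x⁷ − 13x⁶ − 11x⁵ − 38x⁴ − 61x³ − 48x² + 36x + 25) ÷ lead(D) = 3x⁷ ÷ −x² = −3x⁵. Subtract (−3x⁵)·D = 3x⁷ − 15x⁶ − 9x⁵. Remainder: 2x⁶ − 2x⁵ − 38x⁴ − 61x³ − 48x² + 36x + 25.
Step 2: lead(2x⁶ − 2x⁵ − 38x⁴ − 61x³ − 48x² + 36x + 25) ÷ lead(D) = 2x⁶ ÷ −x² = −2x⁴. Subtract (−2x⁴)·D = 2x⁶ − 10x⁵ − 6x⁴. Remainder: 8x⁵ − 32x⁴ − 61x³ − 48x² + 36x + 25.
Step 3: lead(8x⁵ − 32x⁴ − 61x³ − 48x² + 36x + 25) ÷ lead(D) = 8x⁵ ÷ −x² = −8x³. Subtract (−8x³)·D = 8x⁵ − 40x⁴ − 24x³. Remainder: 8x⁴ − 37x³ − 48x² + 36x + 25.
Step 4: lead(8x⁴ − 37x³ − 48x² + 36x + 25) ÷ lead(D) = 8x⁴ ÷ −x² = −8x². Subtract (−8x²)·D = 8x⁴ − 40x³ − 24x². Remainder: 3x³ − 24x² + 36x + 25.
Step 5: lead(3x³ − 24x² + 36x + 25) ÷ lead(D) = 3x³ ÷ −x² = −3x. Subtract (−3x)·D = 3x³ − 15x² − 9x. Remainder: −9x² + 45x + 25.
Step 6: lead(−9x² + 45x + 25) ÷ lead(D) = −9x² ÷ −x² = 9. Subtract (9)·D = −9x² + 45x + 27. Remainder: −2.

R = [-2]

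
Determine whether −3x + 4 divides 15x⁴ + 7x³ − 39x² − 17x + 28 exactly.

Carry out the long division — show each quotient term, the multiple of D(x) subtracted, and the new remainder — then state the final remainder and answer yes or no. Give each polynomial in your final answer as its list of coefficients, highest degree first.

Step 1: lead(15x⁴ + 7x³ − 39x² − 17x + 28) ÷ lead(D) = 15x⁴ ÷ −3x = −5x³. Subtract (−5x³)·D = 15x⁴ − 20x³. Remainder: 27x³ − 39x² − 17x + 28.
Step 2: lead(27x³ − 39x² − 17x + 28) ÷ lead(D) = 27x³ ÷ −3x = −9x². Subtract (−9x²)·D = 27x³ − 36x². Remainder: −3x² − 17x + 28.
Step 3: lead(−3x² − 17x + 28) ÷ lead(D) = −3x² ÷ −3x = x. Subtract (x)·D = −3x² + 4x. Remainder: −21x + 28.
Step 4: lead(−21x + 28) ÷ lead(D) = −21x ÷ −3x = 7. Subtract (7)·D = −21x + 28. Remainder: 0.

R = [0], so D(x) is a factor of P(x). yes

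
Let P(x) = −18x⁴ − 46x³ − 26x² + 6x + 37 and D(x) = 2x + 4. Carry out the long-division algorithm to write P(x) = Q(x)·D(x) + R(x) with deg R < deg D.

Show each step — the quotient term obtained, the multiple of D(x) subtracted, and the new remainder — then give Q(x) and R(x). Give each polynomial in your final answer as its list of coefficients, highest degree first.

Step 1: lead(−18x⁴ − 46x³ − 26x² + 6x + 37) ÷ lead(D) = −18x⁴ ÷ 2x = −9x³. Subtract (−9x³)·D = −18x⁴ − 36x³. Remainder: −10x³ − 26x² + 6x + 37.
Step 2: lead(−10x³ − 26x² + 6x + 37) ÷ lead(D) = −10x³ ÷ 2x = −5x². Subtract (−5x²)·D = −10x³ − 20x². Remainder: −6x² + 6x + 37.
Step 3: lead(−6x² + 6x + 37) ÷ lead(D) = −6x² ÷ 2x = −3x. Subtract (−3x)·D = −6x² − 12x. Remainder: 18x + 37.
Step 4: lead(18x + 37) ÷ lead(D) = 18x ÷ 2x = 9. Subtract (9)·D = 18x + 36. Remainder: 1.

Q = [-9, -5, -3, 9]; R = [1]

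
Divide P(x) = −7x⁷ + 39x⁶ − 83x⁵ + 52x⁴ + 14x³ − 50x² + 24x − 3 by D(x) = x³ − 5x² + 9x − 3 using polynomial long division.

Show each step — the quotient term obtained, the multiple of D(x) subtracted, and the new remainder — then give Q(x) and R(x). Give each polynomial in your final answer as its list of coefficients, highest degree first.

Q = [-7, 4, 0, -5, 1]; R = [0]

Step 1: lead(−7x⁷ + 39x⁶ − 83x⁵ + 52x⁴ + 14x³ − 50x² + 24x − 3) ÷ lead(D) = −7x⁷ ÷ x³ = −7x⁴. Subtract (−7x⁴)·D = −7x⁷ + 35x⁶ − 63x⁵ + 21x⁴. Remainder: 4x⁶ − 20x⁵ + 31x⁴ + 14x³ − 50x² + 24x − 3.
Step 2: lead(4x⁶ − 20x⁵ + 31x⁴ + 14x³ − 50x² + 24x − 3) ÷ lead(D) = 4x⁶ ÷ x³ = 4x³. Subtract (4x³)·D = 4x⁶ − 20x⁵ + 36x⁴ − 12x³. Remainder: −5x⁴ + 26x³ − 50x² + 24x − 3.
Step 3: lead(−5x⁴ + 26x³ − 50x² + 24x − 3) ÷ lead(D) = −5x⁴ ÷ x³ = −5x. Subtract (−5x)·D = −5x⁴ + 25x³ − 45x² + 15x. Remainder: x³ − 5x² + 9x − 3.
Step 4: lead(x³ − 5x² + 9x − 3) ÷ lead(D) = x³ ÷ x³ = 1. Subtract (1)·D = x³ − 5x² + 9x − 3. Remainder: 0.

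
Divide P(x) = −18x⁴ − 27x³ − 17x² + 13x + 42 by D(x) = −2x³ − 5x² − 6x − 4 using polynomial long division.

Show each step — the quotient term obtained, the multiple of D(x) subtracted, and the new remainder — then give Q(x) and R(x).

Q(x) = 9x − 9; R(x) = −8x² − 5x + 6

Step 1: lead(−18x⁴ − 27x³ − 17x² + 13x + 42) ÷ lead(D) = −18x⁴ ÷ −2x³ = 9x. Subtract (9x)·D = −18x⁴ − 45x³ − 54x² − 36x. Remainder: 18x³ + 37x² + 49x + 42.
Step 2: lead(18x³ + 37x² + 49x + 42) ÷ lead(D) = 18x³ ÷ −2x³ = −9. Subtract (−9)·D = 18x³ + 45x² + 54x + 36. Remainder: −8x² − 5x + 6.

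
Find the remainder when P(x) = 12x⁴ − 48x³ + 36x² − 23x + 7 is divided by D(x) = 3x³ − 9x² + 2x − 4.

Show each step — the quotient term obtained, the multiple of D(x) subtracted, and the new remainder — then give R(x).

R(x) = −8x² + x − 9

Step 1: lead(12x⁴ − 48x³ + 36x² − 23x + 7) ÷ lead(D) = 12x⁴ ÷ 3x³ = 4x. Subtract (4x)·D = 12x⁴ − 36x³ + 8x² − 16x. Remainder: −12x³ + 28x² − 7x + 7.
Step 2: lead(−12x³ + 28x² − 7x + 7) ÷ lead(D) = −12x³ ÷ 3x³ = −4. Subtract (−4)·D = −12x³ + 36x² − 8x + 16. Remainder: −8x² + x − 9.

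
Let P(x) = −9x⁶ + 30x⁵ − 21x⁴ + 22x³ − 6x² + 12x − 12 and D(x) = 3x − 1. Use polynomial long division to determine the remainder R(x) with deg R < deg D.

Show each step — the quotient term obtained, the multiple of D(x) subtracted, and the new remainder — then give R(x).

Step 1: lead(−9x⁶ + 30x⁵ − 21x⁴ + 22x³ − 6x² + 12x − 12) ÷ lead(D) = −9x⁶ ÷ 3x = −3x⁵. Subtract (−3x⁵)·D = −9x⁶ + 3x⁵. Remainder: 27x⁵ − 21x⁴ + 22x³ − 6x² + 12x − 12.
Step 2: lead(27x⁵ − 21x⁴ + 22x³ − 6x² + 12x − 12) ÷ lead(D) = 27x⁵ ÷ 3x = 9x⁴. Subtract (9x⁴)·D = 27x⁵ − 9x⁴. Remainder: −12x⁴ + 22x³ − 6x² + 12x − 12.
Step 3: lead(−12x⁴ + 22x³ − 6x² + 12x − 12) ÷ lead(D) = −12x⁴ ÷ 3x = −4x³. Subtract (−4x³)·D = −12x⁴ + 4x³. Remainder: 18x³ − 6x² + 12x − 12.
Step 4: lead(18x³ − 6x² + 12x − 12) ÷ lead(D) = 18x³ ÷ 3x = 6x². Subtract (6x²)·D = 18x³ − 6x². Remainder: 12x − 12.
Step 5: lead(12x − 12) ÷ lead(D) = 12x ÷ 3x = 4. Subtract (4)·D = 12x − 4. Remainder: −8.

R(x) = −8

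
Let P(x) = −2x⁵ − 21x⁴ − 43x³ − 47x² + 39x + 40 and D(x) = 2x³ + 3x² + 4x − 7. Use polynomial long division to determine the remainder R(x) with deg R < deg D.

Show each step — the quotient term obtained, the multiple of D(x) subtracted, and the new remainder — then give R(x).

Step 1: lead(−2x⁵ − 21x⁴ − 43x³ − 47x² + 39x + 40) ÷ lead(D) = −2x⁵ ÷ 2x³ = −x². Subtract (−x²)·D = −2x⁵ − 3x⁴ − 4x³ + 7x². Remainder: −18x⁴ − 39x³ − 54x² + 39x + 40.
Step 2: lead(−18x⁴ − 39x³ − 54x² + 39x + 40) ÷ lead(D) = −18x⁴ ÷ 2x³ = −9x. Subtract (−9x)·D = −18x⁴ − 27x³ − 36x² + 63x. Remainder: −12x³ − 18x² − 24x + 40.
Step 3: lead(−12x³ − 18x² − 24x + 40) ÷ lead(D) = −12x³ ÷ 2x³ = −6. Subtract (−6)·D = −12x³ − 18x² − 24x + 42. Remainder: −2.

R(x) = −2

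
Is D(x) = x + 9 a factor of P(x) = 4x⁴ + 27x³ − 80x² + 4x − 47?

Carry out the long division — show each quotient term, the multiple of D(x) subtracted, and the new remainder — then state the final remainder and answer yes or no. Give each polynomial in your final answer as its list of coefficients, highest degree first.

Step 1: lead(4x⁴ + 27x³ − 80x² + 4x − 47) ÷ lead(D) = 4x⁴ ÷ x = 4x³. Subtract (4x³)·D = 4x⁴ + 36x³. Remainder: −9x³ − 80x² + 4x − 47.
Step 2: lead(−9x³ − 80x² + 4x − 47) ÷ lead(D) = −9x³ ÷ x = −9x². Subtract (−9x²)·D = −9x³ − 81x². Remainder: x² + 4x − 47.
Step 3: lead(x² + 4x − 47) ÷ lead(D) = x² ÷ x = x. Subtract (x)·D = x² + 9x. Remainder: −5x − 47.
Step 4: lead(−5x − 47) ÷ lead(D) = −5x ÷ x = −5. Subtract (−5)·D = −5x − 45. Remainder: −2.

R = [-2], so D(x) is not a factor of P(x). no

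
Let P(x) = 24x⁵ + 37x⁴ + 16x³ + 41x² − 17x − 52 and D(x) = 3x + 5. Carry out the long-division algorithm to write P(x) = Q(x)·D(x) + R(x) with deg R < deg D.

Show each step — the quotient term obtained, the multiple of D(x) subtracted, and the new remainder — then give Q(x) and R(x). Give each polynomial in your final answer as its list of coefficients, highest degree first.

Step 1: lead(24x⁵ + 37x⁴ + 16x³ + 41x² − 17x − 52) ÷ lead(D) = 24x⁵ ÷ 3x = 8x⁴. Subtract (8x⁴)·D = 24x⁵ + 40x⁴. Remainder: −3x⁴ + 16x³ + 41x² − 17x − 52.
Step 2: lead(−3x⁴ + 16x³ + 41x² − 17x − 52) ÷ lead(D) = −3x⁴ ÷ 3x = −x³. Subtract (−x³)·D = −3x⁴ − 5x³. Remainder: 21x³ + 41x² − 17x − 52.
Step 3: lead(21x³ + 41x² − 17x − 52) ÷ lead(D) = 21x³ ÷ 3x = 7x². Subtract (7x²)·D = 21x³ + 35x². Remainder: 6x² − 17x − 52.
Step 4: lead(6x² − 17x − 52) ÷ lead(D) = 6x² ÷ 3x = 2x. Subtract (2x)·D = 6x² + 10x. Remainder: −27x − 52.
Step 5: lead(−27x − 52) ÷ lead(D) = −27x ÷ 3x = −9. Subtract (−9)·D = −27x − 45. Remainder: −7.

Q = [8, -1, 7, 2, -9]; R = [-7]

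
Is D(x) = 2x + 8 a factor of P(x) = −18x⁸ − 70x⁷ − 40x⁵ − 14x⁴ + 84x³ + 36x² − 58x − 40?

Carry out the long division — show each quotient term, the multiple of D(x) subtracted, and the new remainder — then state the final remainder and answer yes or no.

R(x) = 0, so D(x) is a factor of P(x). yes

Step 1: lead(−18x⁸ − 70x⁷ − 40x⁵ − 14x⁴ + 84x³ + 36x² − 58x − 40) ÷ lead(D) = −18x⁸ ÷ 2x = −9x⁷. Subtract (−9x⁷)·D = −18x⁸ − 72x⁷. Remainder: 2x⁷ − 40x⁵ − 14x⁴ + 84x³ + 36x² − 58x − 40.
Step 2: lead(2x⁷ − 40x⁵ − 14x⁴ + 84x³ + 36x² − 58x − 40) ÷ lead(D) = 2x⁷ ÷ 2x = x⁶. Subtract (x⁶)·D = 2x⁷ + 8x⁶. Remainder: −8x⁶ − 40x⁵ − 14x⁴ + 84x³ + 36x² − 58x − 40.
Step 3: lead(−8x⁶ − 40x⁵ − 14x⁴ + 84x³ + 36x² − 58x − 40) ÷ lead(D) = −8x⁶ ÷ 2x = −4x⁵. Subtract (−4x⁵)·D = −8x⁶ − 32x⁵. Remainder: −8x⁵ − 14x⁴ + 84x³ + 36x² − 58x − 40.
Step 4: lead(−8x⁵ − 14x⁴ + 84x³ + 36x² − 58x − 40) ÷ lead(D) = −8x⁵ ÷ 2x = −4x⁴. Subtract (−4x⁴)·D = −8x⁵ − 32x⁴. Remainder: 18x⁴ + 84x³ + 36x² − 58x − 40.
Step 5: lead(18x⁴ + 84x³ + 36x² − 58x − 40) ÷ lead(D) = 18x⁴ ÷ 2x = 9x³. Subtract (9x³)·D = 18x⁴ + 72x³. Remainder: 12x³ + 36x² − 58x − 40.
Step 6: lead(12x³ + 36x² − 58x − 40) ÷ lead(D) = 12x³ ÷ 2x = 6x². Subtract (6x²)·D = 12x³ + 48x². Remainder: −12x² − 58x − 40.
Step 7: lead(−12x² − 58x − 40) ÷ lead(D) = −12x² ÷ 2x = −6x. Subtract (−6x)·D = −12x² − 48x. Remainder: −10x − 40.
Step 8: lead(−10x − 40) ÷ lead(D) = −10x ÷ 2x = −5. Subtract (−5)·D = −10x − 40. Remainder: 0.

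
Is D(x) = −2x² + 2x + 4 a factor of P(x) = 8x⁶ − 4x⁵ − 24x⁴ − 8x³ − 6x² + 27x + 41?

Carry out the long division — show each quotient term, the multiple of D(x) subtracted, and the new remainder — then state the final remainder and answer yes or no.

Step 1: lead(8x⁶ − 4x⁵ − 24x⁴ − 8x³ − 6x² + 27x + 41) ÷ lead(D) = 8x⁶ ÷ −2x² = −4x⁴. Subtract (−4x⁴)·D = 8x⁶ − 8x⁵ − 16x⁴. Remainder: 4x⁵ − 8x⁴ − 8x³ − 6x² + 27x + 41.
Step 2: lead(4x⁵ − 8x⁴ − 8x³ − 6x² + 27x + 41) ÷ lead(D) = 4x⁵ ÷ −2x² = −2x³. Subtract (−2x³)·D = 4x⁵ − 4x⁴ − 8x³. Remainder: −4x⁴ − 6x² + 27x + 41.
Step 3: lead(−4x⁴ − 6x² + 27x + 41) ÷ lead(D) = −4x⁴ ÷ −2x² = 2x². Subtract (2x²)·D = −4x⁴ + 4x³ + 8x². Remainder: −4x³ − 14x² + 27x + 41.
Step 4: lead(−4x³ − 14x² + 27x + 41) ÷ lead(D) = −4x³ ÷ −2x² = 2x. Subtract (2x)·D = −4x³ + 4x² + 8x. Remainder: −18x² + 19x + 41.
Step 5: lead(−18x² + 19x + 41) ÷ lead(D) = −18x² ÷ −2x² = 9. Subtract (9)·D = −18x² + 18x + 36. Remainder: x + 5.

R(x) = x + 5, so D(x) is not a factor of P(x). no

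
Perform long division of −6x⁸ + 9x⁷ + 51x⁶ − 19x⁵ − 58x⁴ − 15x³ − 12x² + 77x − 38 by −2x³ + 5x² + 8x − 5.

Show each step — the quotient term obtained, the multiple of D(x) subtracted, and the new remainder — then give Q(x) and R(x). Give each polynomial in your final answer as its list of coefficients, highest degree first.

Q = [3, 3, -6, -1, -5, 6]; R = [-7, 4, -8]

Step 1: lead(−6x⁸ + 9x⁷ + 51x⁶ − 19x⁵ − 58x⁴ − 15x³ − 12x² + 77x − 38) ÷ lead(D) = −6x⁸ ÷ −2x³ = 3x⁵. Subtract (3x⁵)·D = −6x⁸ + 15x⁷ + 24x⁶ − 15x⁵. Remainder: −6x⁷ + 27x⁶ − 4x⁵ − 58x⁴ − 15x³ − 12x² + 77x − 38.
Step 2: lead(−6x⁷ + 27x⁶ − 4x⁵ − 58x⁴ − 15x³ − 12x² + 77x − 38) ÷ lead(D) = −6x⁷ ÷ −2x³ = 3x⁴. Subtract (3x⁴)·D = −6x⁷ + 15x⁶ + 24x⁵ − 15x⁴. Remainder: 12x⁶ − 28x⁵ − 43x⁴ − 15x³ − 12x² + 77x − 38.
Step 3: lead(12x⁶ − 28x⁵ − 43x⁴ − 15x³ − 12x² + 77x − 38) ÷ lead(D) = 12x⁶ ÷ −2x³ = −6x³. Subtract (−6x³)·D = 12x⁶ − 30x⁵ − 48x⁴ + 30x³. Remainder: 2x⁵ + 5x⁴ − 45x³ − 12x² + 77x − 38.
Step 4: lead(2x⁵ + 5x⁴ − 45x³ − 12x² + 77x − 38) ÷ lead(D) = 2x⁵ ÷ −2x³ = −x². Subtract (−x²)·D = 2x⁵ − 5x⁴ − 8x³ + 5x². Remainder: 10x⁴ − 37x³ − 17x² + 77x − 38.
Step 5: lead(10x⁴ − 37x³ − 17x² + 77x − 38) ÷ lead(D) = 10x⁴ ÷ −2x³ = −5x. Subtract (−5x)·D = 10x⁴ − 25x³ − 40x² + 25x. Remainder: −12x³ + 23x² + 52x − 38.
Step 6: lead(−12x³ + 23x² + 52x − 38) ÷ lead(D) = −12x³ ÷ −2x³ = 6. Subtract (6)·D = −12x³ + 30x² + 48x − 30. Remainder: −7x² + 4x − 8.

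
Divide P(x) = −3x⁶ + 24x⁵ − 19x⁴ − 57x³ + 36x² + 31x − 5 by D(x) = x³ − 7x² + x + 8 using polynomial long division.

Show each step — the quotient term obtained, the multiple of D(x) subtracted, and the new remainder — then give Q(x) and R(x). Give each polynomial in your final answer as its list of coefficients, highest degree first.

Q = [-3, 3, 5, -1]; R = [-8, 3]

Step 1: lead(−3x⁶ + 24x⁵ − 19x⁴ − 57x³ + 36x² + 31x − 5) ÷ lead(D) = −3x⁶ ÷ x³ = −3x³. Subtract (−3x³)·D = −3x⁶ + 21x⁵ − 3x⁴ − 24x³. Remainder: 3x⁵ − 16x⁴ − 33x³ + 36x² + 31x − 5.
Step 2: lead(3x⁵ − 16x⁴ − 33x³ + 36x² + 31x − 5) ÷ lead(D) = 3x⁵ ÷ x³ = 3x². Subtract (3x²)·D = 3x⁵ − 21x⁴ + 3x³ + 24x². Remainder: 5x⁴ − 36x³ + 12x² + 31x − 5.
Step 3: lead(5x⁴ − 36x³ + 12x² + 31x − 5) ÷ lead(D) = 5x⁴ ÷ x³ = 5x. Subtract (5x)·D = 5x⁴ − 35x³ + 5x² + 40x. Remainder: −x³ + 7x² − 9x − 5.
Step 4: lead(−x³ + 7x² − 9x − 5) ÷ lead(D) = −x³ ÷ x³ = −1. Subtract (−1)·D = −x³ + 7x² − x − 8. Remainder: −8x + 3.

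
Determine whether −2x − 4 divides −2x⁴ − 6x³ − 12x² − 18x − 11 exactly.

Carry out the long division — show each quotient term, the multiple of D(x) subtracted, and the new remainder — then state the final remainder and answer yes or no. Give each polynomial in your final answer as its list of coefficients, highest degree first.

R = [-7], so D(x) is not a factor of P(x). no

Step 1: lead(−2x⁴ − 6x³ − 12x² − 18x − 11) ÷ lead(D) = −2x⁴ ÷ −2x = x³. Subtract (x³)·D = −2x⁴ − 4x³. Remainder: −2x³ − 12x² − 18x − 11.
Step 2: lead(−2x³ − 12x² − 18x − 11) ÷ lead(D) = −2x³ ÷ −2x = x². Subtract (x²)·D = −2x³ − 4x². Remainder: −8x² − 18x − 11.
Step 3: lead(−8x² − 18x − 11) ÷ lead(D) = −8x² ÷ −2x = 4x. Subtract (4x)·D = −8x² − 16x. Remainder: −2x − 11.
Step 4: lead(−2x − 11) ÷ lead(D) = −2x ÷ −2x = 1. Subtract (1)·D = −2x − 4. Remainder: −7.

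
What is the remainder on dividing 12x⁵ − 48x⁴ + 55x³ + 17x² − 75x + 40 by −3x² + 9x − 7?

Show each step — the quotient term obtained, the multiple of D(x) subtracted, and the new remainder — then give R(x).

Step 1: lead(12x⁵ − 48x⁴ + 55x³ + 17x² − 75x + 40) ÷ lead(D) = 12x⁵ ÷ −3x² = −4x³. Subtract (−4x³)·D = 12x⁵ − 36x⁴ + 28x³. Remainder: −12x⁴ + 27x³ + 17x² − 75x + 40.
Step 2: lead(−12x⁴ + 27x³ + 17x² − 75x + 40) ÷ lead(D) = −12x⁴ ÷ −3x² = 4x². Subtract (4x²)·D = −12x⁴ + 36x³ − 28x². Remainder: −9x³ + 45x² − 75x + 40.
Step 3: lead(−9x³ + 45x² − 75x + 40) ÷ lead(D) = −9x³ ÷ −3x² = 3x. Subtract (3x)·D = −9x³ + 27x² − 21x. Remainder: 18x² − 54x + 40.
Step 4: lead(18x² − 54x + 40) ÷ lead(D) = 18x² ÷ −3x² = −6. Subtract (−6)·D = 18x² − 54x + 42. Remainder: −2.

R(x) = −2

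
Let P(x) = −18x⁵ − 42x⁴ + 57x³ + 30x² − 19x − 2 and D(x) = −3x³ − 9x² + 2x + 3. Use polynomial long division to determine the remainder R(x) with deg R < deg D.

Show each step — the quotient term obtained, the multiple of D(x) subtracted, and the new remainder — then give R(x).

Step 1: lead(−18x⁵ − 42x⁴ + 57x³ + 30x² − 19x − 2) ÷ lead(D) = −18x⁵ ÷ −3x³ = 6x². Subtract (6x²)·D = −18x⁵ − 54x⁴ + 12x³ + 18x². Remainder: 12x⁴ + 45x³ + 12x² − 19x − 2.
Step 2: lead(12x⁴ + 45x³ + 12x² − 19x − 2) ÷ lead(D) = 12x⁴ ÷ −3x³ = −4x. Subtract (−4x)·D = 12x⁴ + 36x³ − 8x² − 12x. Remainder: 9x³ + 20x² − 7x − 2.
Step 3: lead(9x³ + 20x² − 7x − 2) ÷ lead(D) = 9x³ ÷ −3x³ = −3. Subtract (−3)·D = 9x³ + 27x² − 6x − 9. Remainder: −7x² − x + 7.

R(x) = −7x² − x + 7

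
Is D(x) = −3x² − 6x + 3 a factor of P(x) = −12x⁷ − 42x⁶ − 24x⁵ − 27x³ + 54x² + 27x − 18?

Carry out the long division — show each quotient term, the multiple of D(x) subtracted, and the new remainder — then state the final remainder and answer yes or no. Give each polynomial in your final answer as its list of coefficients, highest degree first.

R = [0], so D(x) is a factor of P(x). yes

Step 1: lead(−12x⁷ − 42x⁶ − 24x⁵ − 27x³ + 54x² + 27x − 18) ÷ lead(D) = −12x⁷ ÷ −3x² = 4x⁵. Subtract (4x⁵)·D = −12x⁷ − 24x⁶ + 12x⁵. Remainder: −18x⁶ − 36x⁵ − 27x³ + 54x² + 27x − 18.
Step 2: lead(−18x⁶ − 36x⁵ − 27x³ + 54x² + 27x − 18) ÷ lead(D) = −18x⁶ ÷ −3x² = 6x⁴. Subtract (6x⁴)·D = −18x⁶ − 36x⁵ + 18x⁴. Remainder: −18x⁴ − 27x³ + 54x² + 27x − 18.
Step 3: lead(−18x⁴ − 27x³ + 54x² + 27x − 18) ÷ lead(D) = −18x⁴ ÷ −3x² = 6x². Subtract (6x²)·D = −18x⁴ − 36x³ + 18x². Remainder: 9x³ + 36x² + 27x − 18.
Step 4: lead(9x³ + 36x² + 27x − 18) ÷ lead(D) = 9x³ ÷ −3x² = −3x. Subtract (−3x)·D = 9x³ + 18x² − 9x. Remainder: 18x² + 36x − 18.
Step 5: lead(18x² + 36x − 18) ÷ lead(D) = 18x² ÷ −3x² = −6. Subtract (−6)·D = 18x² + 36x − 18. Remainder: 0.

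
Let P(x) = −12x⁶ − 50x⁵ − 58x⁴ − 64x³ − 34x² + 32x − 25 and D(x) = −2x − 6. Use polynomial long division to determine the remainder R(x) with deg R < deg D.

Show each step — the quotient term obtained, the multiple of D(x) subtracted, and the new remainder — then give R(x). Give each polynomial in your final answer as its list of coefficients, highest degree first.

R = [5]

Step 1: lead(−12x⁶ − 50x⁵ − 58x⁴ − 64x³ − 34x² + 32x − 25) ÷ lead(D) = −12x⁶ ÷ −2x = 6x⁵. Subtract (6x⁵)·D = −12x⁶ − 36x⁵. Remainder: −14x⁵ − 58x⁴ − 64x³ − 34x² + 32x − 25.
Step 2: lead(−14x⁵ − 58x⁴ − 64x³ − 34x² + 32x − 25) ÷ lead(D) = −14x⁵ ÷ −2x = 7x⁴. Subtract (7x⁴)·D = −14x⁵ − 42x⁴. Remainder: −16x⁴ − 64x³ − 34x² + 32x − 25.
Step 3: lead(−16x⁴ − 64x³ − 34x² + 32x − 25) ÷ lead(D) = −16x⁴ ÷ −2x = 8x³. Subtract (8x³)·D = −16x⁴ − 48x³. Remainder: −16x³ − 34x² + 32x − 25.
Step 4: lead(−16x³ − 34x² + 32x − 25) ÷ lead(D) = −16x³ ÷ −2x = 8x². Subtract (8x²)·D = −16x³ − 48x². Remainder: 14x² + 32x − 25.
Step 5: lead(14x² + 32x − 25) ÷ lead(D) = 14x² ÷ −2x = −7x. Subtract (−7x)·D = 14x² + 42x. Remainder: −10x − 25.
Step 6: lead(−10x − 25) ÷ lead(D) = −10x ÷ −2x = 5. Subtract (5)·D = −10x − 30. Remainder: 5.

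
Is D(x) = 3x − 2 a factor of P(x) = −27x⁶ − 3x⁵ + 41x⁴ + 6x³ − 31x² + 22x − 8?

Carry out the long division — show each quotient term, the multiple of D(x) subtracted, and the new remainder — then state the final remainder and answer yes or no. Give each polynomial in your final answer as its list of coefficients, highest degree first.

Step 1: lead(−27x⁶ − 3x⁵ + 41x⁴ + 6x³ − 31x² + 22x − 8) ÷ lead(D) = −27x⁶ ÷ 3x = −9x⁵. Subtract (−9x⁵)·D = −27x⁶ + 18x⁵. Remainder: −21x⁵ + 41x⁴ + 6x³ − 31x² + 22x − 8.
Step 2: lead(−21x⁵ + 41x⁴ + 6x³ − 31x² + 22x − 8) ÷ lead(D) = −21x⁵ ÷ 3x = −7x⁴. Subtract (−7x⁴)·D = −21x⁵ + 14x⁴. Remainder: 27x⁴ + 6x³ − 31x² + 22x − 8.
Step 3: lead(27x⁴ + 6x³ − 31x² + 22x − 8) ÷ lead(D) = 27x⁴ ÷ 3x = 9x³. Subtract (9x³)·D = 27x⁴ − 18x³. Remainder: 24x³ − 31x² + 22x − 8.
Step 4: lead(24x³ − 31x² + 22x − 8) ÷ lead(D) = 24x³ ÷ 3x = 8x². Subtract (8x²)·D = 24x³ − 16x². Remainder: −15x² + 22x − 8.
Step 5: lead(−15x² + 22x − 8) ÷ lead(D) = −15x² ÷ 3x = −5x. Subtract (−5x)·D = −15x² + 10x. Remainder: 12x − 8.
Step 6: lead(12x − 8) ÷ lead(D) = 12x ÷ 3x = 4. Subtract (4)·D = 12x − 8. Remainder: 0.

R = [0], so D(x) is a factor of P(x). yes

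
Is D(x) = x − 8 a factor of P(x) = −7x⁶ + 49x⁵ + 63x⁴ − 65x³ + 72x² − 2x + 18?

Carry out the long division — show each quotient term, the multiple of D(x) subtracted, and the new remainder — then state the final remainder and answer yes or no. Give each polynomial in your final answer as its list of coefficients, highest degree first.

R = [2], so D(x) is not a factor of P(x). no

Step 1: lead(−7x⁶ + 49x⁵ + 63x⁴ − 65x³ + 72x² − 2x + 18) ÷ lead(D) = −7x⁶ ÷ x = −7x⁵. Subtract (−7x⁵)·D = −7x⁶ + 56x⁵. Remainder: −7x⁵ + 63x⁴ − 65x³ + 72x² − 2x + 18.
Step 2: lead(−7x⁵ + 63x⁴ − 65x³ + 72x² − 2x + 18) ÷ lead(D) = −7x⁵ ÷ x = −7x⁴. Subtract (−7x⁴)·D = −7x⁵ + 56x⁴. Remainder: 7x⁴ − 65x³ + 72x² − 2x + 18.
Step 3: lead(7x⁴ − 65x³ + 72x² − 2x + 18) ÷ lead(D) = 7x⁴ ÷ x = 7x³. Subtract (7x³)·D = 7x⁴ − 56x³. Remainder: −9x³ + 72x² − 2x + 18.
Step 4: lead(−9x³ + 72x² − 2x + 18) ÷ lead(D) = −9x³ ÷ x = −9x². Subtract (−9x²)·D = −9x³ + 72x². Remainder: −2x + 18.
Step 5: lead(−2x + 18) ÷ lead(D) = −2x ÷ x = −2. Subtract (−2)·D = −2x + 16. Remainder: 2.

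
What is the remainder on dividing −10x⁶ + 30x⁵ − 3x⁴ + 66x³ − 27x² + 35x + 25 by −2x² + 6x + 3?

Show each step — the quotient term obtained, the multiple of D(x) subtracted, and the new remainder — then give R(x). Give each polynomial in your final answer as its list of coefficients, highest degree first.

Step 1: lead(−10x⁶ + 30x⁵ − 3x⁴ + 66x³ − 27x² + 35x + 25) ÷ lead(D) = −10x⁶ ÷ −2x² = 5x⁴. Subtract (5x⁴)·D = −10x⁶ + 30x⁵ + 15x⁴. Remainder: −18x⁴ + 66x³ − 27x² + 35x + 25.
Step 2: lead(−18x⁴ + 66x³ − 27x² + 35x + 25) ÷ lead(D) = −18x⁴ ÷ −2x² = 9x². Subtract (9x²)·D = −18x⁴ + 54x³ + 27x². Remainder: 12x³ − 54x² + 35x + 25.
Step 3: lead(12x³ − 54x² + 35x + 25) ÷ lead(D) = 12x³ ÷ −2x² = −6x. Subtract (−6x)·D = 12x³ − 36x² − 18x. Remainder: −18x² + 53x + 25.
Step 4: lead(−18x² + 53x + 25) ÷ lead(D) = −18x² ÷ −2x² = 9. Subtract (9)·D = −18x² + 54x + 27. Remainder: −x − 2.

R = [-1, -2]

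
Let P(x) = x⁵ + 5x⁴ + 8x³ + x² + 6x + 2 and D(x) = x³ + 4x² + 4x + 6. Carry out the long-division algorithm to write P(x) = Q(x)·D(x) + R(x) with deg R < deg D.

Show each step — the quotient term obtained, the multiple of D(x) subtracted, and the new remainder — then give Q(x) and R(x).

Q(x) = x² + x; R(x) = −9x² + 2

Step 1: lead(x⁵ + 5x⁴ + 8x³ + x² + 6x + 2) ÷ lead(D) = x⁵ ÷ x³ = x². Subtract (x²)·D = x⁵ + 4x⁴ + 4x³ + 6x². Remainder: x⁴ + 4x³ − 5x² + 6x + 2.
Step 2: lead(x⁴ + 4x³ − 5x² + 6x + 2) ÷ lead(D) = x⁴ ÷ x³ = x. Subtract (x)·D = x⁴ + 4x³ + 4x² + 6x. Remainder: −9x² + 2.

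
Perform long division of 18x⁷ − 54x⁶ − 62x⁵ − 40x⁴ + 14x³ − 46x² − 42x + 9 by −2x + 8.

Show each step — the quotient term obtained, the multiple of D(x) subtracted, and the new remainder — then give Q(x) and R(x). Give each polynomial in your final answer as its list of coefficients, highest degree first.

Q = [-9, -9, -5, 0, -7, -5, 1]; R = [1]

Step 1: lead(18x⁷ − 54x⁶ − 62x⁵ − 40x⁴ + 14x³ − 46x² − 42x + 9) ÷ lead(D) = 18x⁷ ÷ −2x = −9x⁶. Subtract (−9x⁶)·D = 18x⁷ − 72x⁶. Remainder: 18x⁶ − 62x⁵ − 40x⁴ + 14x³ − 46x² − 42x + 9.
Step 2: lead(18x⁶ − 62x⁵ − 40x⁴ + 14x³ − 46x² − 42x + 9) ÷ lead(D) = 18x⁶ ÷ −2x = −9x⁵. Subtract (−9x⁵)·D = 18x⁶ − 72x⁵. Remainder: 10x⁵ − 40x⁴ + 14x³ − 46x² − 42x + 9.
Step 3: lead(10x⁵ − 40x⁴ + 14x³ − 46x² − 42x + 9) ÷ lead(D) = 10x⁵ ÷ −2x = −5x⁴. Subtract (−5x⁴)·D = 10x⁵ − 40x⁴. Remainder: 14x³ − 46x² − 42x + 9.
Step 4: lead(14x³ − 46x² − 42x + 9) ÷ lead(D) = 14x³ ÷ −2x = −7x². Subtract (−7x²)·D = 14x³ − 56x². Remainder: 10x² − 42x + 9.
Step 5: lead(10x² − 42x + 9) ÷ lead(D) = 10x² ÷ −2x = −5x. Subtract (−5x)·D = 10x² − 40x. Remainder: −2x + 9.
Step 6: lead(−2x + 9) ÷ lead(D) = −2x ÷ −2x = 1. Subtract (1)·D = −2x + 8. Remainder: 1.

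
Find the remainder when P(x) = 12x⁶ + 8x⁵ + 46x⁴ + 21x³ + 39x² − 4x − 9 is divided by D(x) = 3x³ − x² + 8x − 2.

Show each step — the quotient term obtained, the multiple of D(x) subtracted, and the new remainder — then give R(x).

R(x) = −7

Step 1: lead(12x⁶ + 8x⁵ + 46x⁴ + 21x³ + 39x² − 4x − 9) ÷ lead(D) = 12x⁶ ÷ 3x³ = 4x³. Subtract (4x³)·D = 12x⁶ − 4x⁵ + 32x⁴ − 8x³. Remainder: 12x⁵ + 14x⁴ + 29x³ + 39x² − 4x − 9.
Step 2: lead(12x⁵ + 14x⁴ + 29x³ + 39x² − 4x − 9) ÷ lead(D) = 12x⁵ ÷ 3x³ = 4x². Subtract (4x²)·D = 12x⁵ − 4x⁴ + 32x³ − 8x². Remainder: 18x⁴ − 3x³ + 47x² − 4x − 9.
Step 3: lead(18x⁴ − 3x³ + 47x² − 4x − 9) ÷ lead(D) = 18x⁴ ÷ 3x³ = 6x. Subtract (6x)·D = 18x⁴ − 6x³ + 48x² − 12x. Remainder: 3x³ − x² + 8x − 9.
Step 4: lead(3x³ − x² + 8x − 9) ÷ lead(D) = 3x³ ÷ 3x³ = 1. Subtract (1)·D = 3x³ − x² + 8x − 2. Remainder: −7.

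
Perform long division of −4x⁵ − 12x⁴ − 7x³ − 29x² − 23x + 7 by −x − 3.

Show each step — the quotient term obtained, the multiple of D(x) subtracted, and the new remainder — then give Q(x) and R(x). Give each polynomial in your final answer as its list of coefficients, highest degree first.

Q = [4, 0, 7, 8, -1]; R = [4]

Step 1: lead(−4x⁵ − 12x⁴ − 7x³ − 29x² − 23x + 7) ÷ lead(D) = −4x⁵ ÷ −x = 4x⁴. Subtract (4x⁴)·D = −4x⁵ − 12x⁴. Remainder: −7x³ − 29x² − 23x + 7.
Step 2: lead(−7x³ − 29x² − 23x + 7) ÷ lead(D) = −7x³ ÷ −x = 7x². Subtract (7x²)·D = −7x³ − 21x². Remainder: −8x² − 23x + 7.
Step 3: lead(−8x² − 23x + 7) ÷ lead(D) = −8x² ÷ −x = 8x. Subtract (8x)·D = −8x² − 24x. Remainder: x + 7.
Step 4: lead(x + 7) ÷ lead(D) = x ÷ −x = −1. Subtract (−1)·D = x + 3. Remainder: 4.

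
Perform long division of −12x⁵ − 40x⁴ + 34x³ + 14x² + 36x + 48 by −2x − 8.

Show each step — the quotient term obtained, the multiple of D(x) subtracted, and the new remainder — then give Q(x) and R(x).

Q(x) = 6x⁴ − 4x³ − x² − 3x − 6; R(x) = 0

Step 1: lead(−12x⁵ − 40x⁴ + 34x³ + 14x² + 36x + 48) ÷ lead(D) = −12x⁵ ÷ −2x = 6x⁴. Subtract (6x⁴)·D = −12x⁵ − 48x⁴. Remainder: 8x⁴ + 34x³ + 14x² + 36x + 48.
Step 2: lead(8x⁴ + 34x³ + 14x² + 36x + 48) ÷ lead(D) = 8x⁴ ÷ −2x = −4x³. Subtract (−4x³)·D = 8x⁴ + 32x³. Remainder: 2x³ + 14x² + 36x + 48.
Step 3: lead(2x³ + 14x² + 36x + 48) ÷ lead(D) = 2x³ ÷ −2x = −x². Subtract (−x²)·D = 2x³ + 8x². Remainder: 6x² + 36x + 48.
Step 4: lead(6x² + 36x + 48) ÷ lead(D) = 6x² ÷ −2x = −3x. Subtract (−3x)·D = 6x² + 24x. Remainder: 12x + 48.
Step 5: lead(12x + 48) ÷ lead(D) = 12x ÷ −2x = −6. Subtract (−6)·D = 12x + 48. Remainder: 0.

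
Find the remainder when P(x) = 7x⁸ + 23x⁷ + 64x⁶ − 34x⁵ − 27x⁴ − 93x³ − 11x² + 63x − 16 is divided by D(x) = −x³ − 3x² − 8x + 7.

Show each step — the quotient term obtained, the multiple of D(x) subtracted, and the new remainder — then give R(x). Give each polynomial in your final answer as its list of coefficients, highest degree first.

R = [1, -1, -9]

Step 1: lead(7x⁸ + 23x⁷ + 64x⁶ − 34x⁵ − 27x⁴ − 93x³ − 11x² + 63x − 16) ÷ lead(D) = 7x⁸ ÷ −x³ = −7x⁵. Subtract (−7x⁵)·D = 7x⁸ + 21x⁷ + 56x⁶ − 49x⁵. Remainder: 2x⁷ + 8x⁶ + 15x⁵ − 27x⁴ − 93x³ − 11x² + 63x − 16.
Step 2: lead(2x⁷ + 8x⁶ + 15x⁵ − 27x⁴ − 93x³ − 11x² + 63x − 16) ÷ lead(D) = 2x⁷ ÷ −x³ = −2x⁴. Subtract (−2x⁴)·D = 2x⁷ + 6x⁶ + 16x⁵ − 14x⁴. Remainder: 2x⁶ − x⁵ − 13x⁴ − 93x³ − 11x² + 63x − 16.
Step 3: lead(2x⁶ − x⁵ − 13x⁴ − 93x³ − 11x² + 63x − 16) ÷ lead(D) = 2x⁶ ÷ −x³ = −2x³. Subtract (−2x³)·D = 2x⁶ + 6x⁵ + 16x⁴ − 14x³. Remainder: −7x⁵ − 29x⁴ − 79x³ − 11x² + 63x − 16.
Step 4: lead(−7x⁵ − 29x⁴ − 79x³ − 11x² + 63x − 16) ÷ lead(D) = −7x⁵ ÷ −x³ = 7x². Subtract (7x²)·D = −7x⁵ − 21x⁴ − 56x³ + 49x². Remainder: −8x⁴ − 23x³ − 60x² + 63x − 16.
Step 5: lead(−8x⁴ − 23x³ − 60x² + 63x − 16) ÷ lead(D) = −8x⁴ ÷ −x³ = 8x. Subtract (8x)·D = −8x⁴ − 24x³ − 64x² + 56x. Remainder: x³ + 4x² + 7x − 16.
Step 6: lead(x³ + 4x² + 7x − 16) ÷ lead(D) = x³ ÷ −x³ = −1. Subtract (−1)·D = x³ + 3x² + 8x − 7. Remainder: x² − x − 9.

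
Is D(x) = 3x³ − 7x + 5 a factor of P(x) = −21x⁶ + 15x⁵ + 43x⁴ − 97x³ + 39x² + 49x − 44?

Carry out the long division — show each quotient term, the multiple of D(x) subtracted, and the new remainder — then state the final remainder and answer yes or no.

Step 1: lead(−21x⁶ + 15x⁵ + 43x⁴ − 97x³ + 39x² + 49x − 44) ÷ lead(D) = −21x⁶ ÷ 3x³ = −7x³. Subtract (−7x³)·D = −21x⁶ + 49x⁴ − 35x³. Remainder: 15x⁵ − 6x⁴ − 62x³ + 39x² + 49x − 44.
Step 2: lead(15x⁵ − 6x⁴ − 62x³ + 39x² + 49x − 44) ÷ lead(D) = 15x⁵ ÷ 3x³ = 5x². Subtract (5x²)·D = 15x⁵ − 35x³ + 25x². Remainder: −6x⁴ − 27x³ + 14x² + 49x − 44.
Step 3: lead(−6x⁴ − 27x³ + 14x² + 49x − 44) ÷ lead(D) = −6x⁴ ÷ 3x³ = −2x. Subtract (−2x)·D = −6x⁴ + 14x² − 10x. Remainder: −27x³ + 59x − 44.
Step 4: lead(−27x³ + 59x − 44) ÷ lead(D) = −27x³ ÷ 3x³ = −9. Subtract (−9)·D = −27x³ + 63x − 45. Remainder: −4x + 1.

R(x) = −4x + 1, so D(x) is not a factor of P(x). no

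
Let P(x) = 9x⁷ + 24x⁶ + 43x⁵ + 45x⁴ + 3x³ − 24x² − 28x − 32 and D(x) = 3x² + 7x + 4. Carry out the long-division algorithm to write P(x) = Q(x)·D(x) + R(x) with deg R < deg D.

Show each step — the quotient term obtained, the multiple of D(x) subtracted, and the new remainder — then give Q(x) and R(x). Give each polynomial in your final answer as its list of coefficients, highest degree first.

Step 1: lead(9x⁷ + 24x⁶ + 43x⁵ + 45x⁴ + 3x³ − 24x² − 28x − 32) ÷ lead(D) = 9x⁷ ÷ 3x² = 3x⁵. Subtract (3x⁵)·D = 9x⁷ + 21x⁶ + 12x⁵. Remainder: 3x⁶ + 31x⁵ + 45x⁴ + 3x³ − 24x² − 28x − 32.
Step 2: lead(3x⁶ + 31x⁵ + 45x⁴ + 3x³ − 24x² − 28x − 32) ÷ lead(D) = 3x⁶ ÷ 3x² = x⁴. Subtract (x⁴)·D = 3x⁶ + 7x⁵ + 4x⁴. Remainder: 24x⁵ + 41x⁴ + 3x³ − 24x² − 28x − 32.
Step 3: lead(24x⁵ + 41x⁴ + 3x³ − 24x² − 28x − 32) ÷ lead(D) = 24x⁵ ÷ 3x² = 8x³. Subtract (8x³)·D = 24x⁵ + 56x⁴ + 32x³. Remainder: −15x⁴ − 29x³ − 24x² − 28x − 32.
Step 4: lead(−15x⁴ − 29x³ − 24x² − 28x − 32) ÷ lead(D) = −15x⁴ ÷ 3x² = −5x². Subtract (−5x²)·D = −15x⁴ − 35x³ − 20x². Remainder: 6x³ − 4x² − 28x − 32.
Step 5: lead(6x³ − 4x² − 28x − 32) ÷ lead(D) = 6x³ ÷ 3x² = 2x. Subtract (2x)·D = 6x³ + 14x² + 8x. Remainder: −18x² − 36x − 32.
Step 6: lead(−18x² − 36x − 32) ÷ lead(D) = −18x² ÷ 3x² = −6. Subtract (−6)·D = −18x² − 42x − 24. Remainder: 6x − 8.

Q = [3, 1, 8, -5, 2, -6]; R = [6, -8]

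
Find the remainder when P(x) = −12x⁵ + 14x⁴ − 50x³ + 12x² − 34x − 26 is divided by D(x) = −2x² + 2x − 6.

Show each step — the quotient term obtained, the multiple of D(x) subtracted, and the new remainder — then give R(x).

Step 1: lead(−12x⁵ + 14x⁴ − 50x³ + 12x² − 34x − 26) ÷ lead(D) = −12x⁵ ÷ −2x² = 6x³. Subtract (6x³)·D = −12x⁵ + 12x⁴ − 36x³. Remainder: 2x⁴ − 14x³ + 12x² − 34x − 26.
Step 2: lead(2x⁴ − 14x³ + 12x² − 34x − 26) ÷ lead(D) = 2x⁴ ÷ −2x² = −x². Subtract (−x²)·D = 2x⁴ − 2x³ + 6x². Remainder: −12x³ + 6x² − 34x − 26.
Step 3: lead(−12x³ + 6x² − 34x − 26) ÷ lead(D) = −12x³ ÷ −2x² = 6x. Subtract (6x)·D = −12x³ + 12x² − 36x. Remainder: −6x² + 2x − 26.
Step 4: lead(−6x² + 2x − 26) ÷ lead(D) = −6x² ÷ −2x² = 3. Subtract (3)·D = −6x² + 6x − 18. Remainder: −4x − 8.

R(x) = −4x − 8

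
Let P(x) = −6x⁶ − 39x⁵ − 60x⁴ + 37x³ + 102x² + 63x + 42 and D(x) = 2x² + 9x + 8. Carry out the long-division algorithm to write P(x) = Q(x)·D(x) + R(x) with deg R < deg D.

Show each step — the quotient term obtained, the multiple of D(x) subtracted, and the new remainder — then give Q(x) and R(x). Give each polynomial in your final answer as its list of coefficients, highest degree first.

Step 1: lead(−6x⁶ − 39x⁵ − 60x⁴ + 37x³ + 102x² + 63x + 42) ÷ lead(D) = −6x⁶ ÷ 2x² = −3x⁴. Subtract (−3x⁴)·D = −6x⁶ − 27x⁵ − 24x⁴. Remainder: −12x⁵ − 36x⁴ + 37x³ + 102x² + 63x + 42.
Step 2: lead(−12x⁵ − 36x⁴ + 37x³ + 102x² + 63x + 42) ÷ lead(D) = −12x⁵ ÷ 2x² = −6x³. Subtract (−6x³)·D = −12x⁵ − 54x⁴ − 48x³. Remainder: 18x⁴ + 85x³ + 102x² + 63x + 42.
Step 3: lead(18x⁴ + 85x³ + 102x² + 63x + 42) ÷ lead(D) = 18x⁴ ÷ 2x² = 9x². Subtract (9x²)·D = 18x⁴ + 81x³ + 72x². Remainder: 4x³ + 30x² + 63x + 42.
Step 4: lead(4x³ + 30x² + 63x + 42) ÷ lead(D) = 4x³ ÷ 2x² = 2x. Subtract (2x)·D = 4x³ + 18x² + 16x. Remainder: 12x² + 47x + 42.
Step 5: lead(12x² + 47x + 42) ÷ lead(D) = 12x² ÷ 2x² = 6. Subtract (6)·D = 12x² + 54x + 48. Remainder: −7x − 6.

Q = [-3, -6, 9, 2, 6]; R = [-7, -6]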